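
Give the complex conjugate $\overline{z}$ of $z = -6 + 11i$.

If z = a + bi, then conjugate(z) = a - bi
conjugate(-6 + 11i) = -6 - 11i


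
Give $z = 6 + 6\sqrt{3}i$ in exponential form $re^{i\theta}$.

r = |z| = sqrt((6)^2 + (6*sqrt(3))^2) = sqrt(36 + 108) = sqrt(144) = 12
θ = arctan(b/a) = arctan(10.3923/6) (quadrant-adjusted) = 60° = π/3
z = 12e^(i*π/3)


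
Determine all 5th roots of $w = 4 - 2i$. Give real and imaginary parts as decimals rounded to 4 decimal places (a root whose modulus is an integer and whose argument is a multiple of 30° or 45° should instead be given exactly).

|w| = sqrt(20) ≈ 4.472136, arg(w) ≈ 333.434949°
Root modulus = sqrt(20)^(1/5) ≈ 1.349283
Root arguments: θ_k = (arg(w) + 360°k)/5 for k = 0, 1, ..., 4
Compute each root as (root modulus)(cos θ_k + i sin θ_k) using full-precision intermediates, then round to 4 decimal places.
Roots: 0.5340 + 1.2391i, -1.0135 + 0.8908i, -1.1603 - 0.6886i, 0.2963 - 1.3163i, 1.3435 - 0.1249i


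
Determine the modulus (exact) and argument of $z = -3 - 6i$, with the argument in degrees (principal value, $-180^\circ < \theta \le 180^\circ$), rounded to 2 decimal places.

|z| = sqrt((-3)^2 + (-6)^2) = sqrt(45)
arg(z) = arctan(b/a) = arctan(-6/-3) (quadrant-adjusted) = -116.57°


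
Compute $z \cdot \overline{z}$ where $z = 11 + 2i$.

z * conjugate(z) = |z|^2 = a^2 + b^2
= 11^2 + 2^2 = 125


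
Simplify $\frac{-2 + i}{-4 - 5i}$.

Multiply numerator and denominator by conjugate (-4 + 5i):
= (-2 + i)(-4 + 5i) / ((-4)^2 + (-5)^2)
= (3 - 14i) / 41
= 3/41 - (14/41)i


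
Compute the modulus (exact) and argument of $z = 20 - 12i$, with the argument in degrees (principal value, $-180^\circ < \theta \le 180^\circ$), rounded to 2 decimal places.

|z| = sqrt(20^2 + (-12)^2) = sqrt(544)
arg(z) = arctan(b/a) = arctan(-12/20) (quadrant-adjusted) = -30.96°


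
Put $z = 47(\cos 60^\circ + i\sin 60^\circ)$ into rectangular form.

a = r cos θ = 47 * 1/2 = 47/2
b = r sin θ = 47 * sqrt(3)/2 = 47*sqrt(3)/2
z = 47/2 + (47*sqrt(3)/2)i


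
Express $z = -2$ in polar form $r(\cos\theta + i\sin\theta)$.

r = |z| = sqrt(a^2 + b^2) = sqrt((-2)^2 + (0)^2) = sqrt(4 + 0) = sqrt(4) = 2
b = 0 and a < 0, so z lies on the negative real axis: θ = 180°
z = 2(cos 180° + i sin 180°)


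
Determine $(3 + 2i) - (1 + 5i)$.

(3 - 1) + (2 - 5)i = 2 - 3i


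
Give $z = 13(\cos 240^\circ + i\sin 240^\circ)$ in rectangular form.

a = r cos θ = 13 * -1/2 = -13/2
b = r sin θ = 13 * -sqrt(3)/2 = -13*sqrt(3)/2
z = -13/2 - (13*sqrt(3)/2)i


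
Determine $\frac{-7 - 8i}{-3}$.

Divisor is real, so divide each part by -3:
= 7/3 + (8/3)i


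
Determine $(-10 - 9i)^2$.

(a + bi)^2 = a^2 - b^2 + 2abi
= (-10)^2 - (-9)^2 + 2*(-10)*(-9)i
= 19 + 180i


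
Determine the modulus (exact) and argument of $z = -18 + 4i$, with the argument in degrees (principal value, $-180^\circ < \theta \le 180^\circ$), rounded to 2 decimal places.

|z| = sqrt((-18)^2 + 4^2) = sqrt(340)
arg(z) = arctan(b/a) = arctan(4/-18) (quadrant-adjusted) = 167.47°


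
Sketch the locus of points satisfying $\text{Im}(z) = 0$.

Im(z) = y where z = x + yi; the equation y = 0 is satisfied by all points with that y-coordinate
Locus: Horizontal line y = 0


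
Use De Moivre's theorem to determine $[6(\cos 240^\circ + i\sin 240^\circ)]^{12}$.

By De Moivre: z^n = r^n(cos(nθ) + i sin(nθ))
= 6^12(cos(12*240°) + i sin(12*240°))
= 2176782336(cos 0° + i sin 0°)
= 2176782336


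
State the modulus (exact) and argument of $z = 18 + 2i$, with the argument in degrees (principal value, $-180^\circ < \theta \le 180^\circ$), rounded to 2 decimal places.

|z| = sqrt(18^2 + 2^2) = sqrt(328)
arg(z) = arctan(b/a) = arctan(2/18) (quadrant-adjusted) = 6.34°


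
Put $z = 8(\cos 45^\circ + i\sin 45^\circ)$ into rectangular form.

a = r cos θ = 8 * sqrt(2)/2 = 4*sqrt(2)
b = r sin θ = 8 * sqrt(2)/2 = 4*sqrt(2)
z = 4*sqrt(2) + 4*sqrt(2)i


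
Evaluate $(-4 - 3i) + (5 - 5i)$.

(-4 + 5) + (-3 + (-5))i = 1 - 8i


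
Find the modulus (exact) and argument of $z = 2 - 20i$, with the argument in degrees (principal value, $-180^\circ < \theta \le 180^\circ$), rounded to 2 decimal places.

|z| = sqrt(2^2 + (-20)^2) = sqrt(404)
arg(z) = arctan(b/a) = arctan(-20/2) (quadrant-adjusted) = -84.29°


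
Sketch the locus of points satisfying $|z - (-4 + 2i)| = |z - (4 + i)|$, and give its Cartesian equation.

|z - z1| = |z - z2| means z is equidistant from z1 and z2,
i.e. the perpendicular bisector of the segment from (-4, 2) to (4, 1) (midpoint (0, 3/2)).
With z = x + yi, square both sides:
(x - (-4))^2 + (y - 2)^2 = (x - 4)^2 + (y - 1)^2
The x^2 and y^2 terms cancel: 16x + (-2)y = 17 - 20 = -3
Simplify: 16x - 2y = -3
Locus: Perpendicular bisector of the segment from (-4, 2) to (4, 1): the line 16x - 2y = -3


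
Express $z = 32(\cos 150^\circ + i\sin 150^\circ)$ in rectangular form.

a = r cos θ = 32 * -sqrt(3)/2 = -16*sqrt(3)
b = r sin θ = 32 * 1/2 = 16
z = -16*sqrt(3) + 16i


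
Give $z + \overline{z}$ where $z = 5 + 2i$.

z + conjugate(z) = (a + bi) + (a - bi) = 2a
= 2 * 5 = 10


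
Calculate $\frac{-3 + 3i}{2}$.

Divisor is real, so divide each part by 2:
= -3/2 + (3/2)i


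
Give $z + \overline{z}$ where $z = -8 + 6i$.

z + conjugate(z) = (a + bi) + (a - bi) = 2a
= 2 * (-8) = -16


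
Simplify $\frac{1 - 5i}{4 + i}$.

Multiply numerator and denominator by conjugate (4 - i):
= (1 - 5i)(4 - i) / (4^2 + 1^2)
= (-1 - 21i) / 17
= -1/17 - (21/17)i


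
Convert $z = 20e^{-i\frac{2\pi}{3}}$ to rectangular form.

a = r cos θ = 20 * -1/2 = -10
b = r sin θ = 20 * -sqrt(3)/2 = -10*sqrt(3)
z = -10 - 10*sqrt(3)i


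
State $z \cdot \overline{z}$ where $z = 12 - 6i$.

z * conjugate(z) = |z|^2 = a^2 + b^2
= 12^2 + (-6)^2 = 180


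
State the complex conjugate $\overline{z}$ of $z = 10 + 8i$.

If z = a + bi, then conjugate(z) = a - bi
conjugate(10 + 8i) = 10 - 8i


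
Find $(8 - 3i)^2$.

(a + bi)^2 = a^2 - b^2 + 2abi
= 8^2 - (-3)^2 + 2*8*(-3)i
= 55 - 48i


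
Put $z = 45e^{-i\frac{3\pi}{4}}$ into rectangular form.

a = r cos θ = 45 * -sqrt(2)/2 = -45*sqrt(2)/2
b = r sin θ = 45 * -sqrt(2)/2 = -45*sqrt(2)/2
z = -45*sqrt(2)/2 - (45*sqrt(2)/2)i


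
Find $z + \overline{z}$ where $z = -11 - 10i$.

z + conjugate(z) = (a + bi) + (a - bi) = 2a
= 2 * (-11) = -22


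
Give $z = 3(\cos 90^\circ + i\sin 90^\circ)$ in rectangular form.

a = r cos θ = 3 * 0 = 0
b = r sin θ = 3 * 1 = 3
z = 3i


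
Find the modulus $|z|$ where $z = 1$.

|z| = sqrt(a^2 + b^2) = sqrt(1^2 + 0^2) = sqrt(1) = 1


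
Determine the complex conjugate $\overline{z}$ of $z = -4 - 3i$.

If z = a + bi, then conjugate(z) = a - bi
conjugate(-4 - 3i) = -4 + 3i


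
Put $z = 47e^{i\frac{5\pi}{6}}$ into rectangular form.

a = r cos θ = 47 * -sqrt(3)/2 = -47*sqrt(3)/2
b = r sin θ = 47 * 1/2 = 47/2
z = -47*sqrt(3)/2 + (47/2)i


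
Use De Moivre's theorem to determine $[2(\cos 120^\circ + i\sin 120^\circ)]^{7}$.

By De Moivre: z^n = r^n(cos(nθ) + i sin(nθ))
= 2^7(cos(7*120°) + i sin(7*120°))
= 128(cos 120° + i sin 120°)
= -64 + 64*sqrt(3)i


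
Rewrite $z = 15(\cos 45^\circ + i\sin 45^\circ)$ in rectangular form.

a = r cos θ = 15 * sqrt(2)/2 = 15*sqrt(2)/2
b = r sin θ = 15 * sqrt(2)/2 = 15*sqrt(2)/2
z = 15*sqrt(2)/2 + (15*sqrt(2)/2)i


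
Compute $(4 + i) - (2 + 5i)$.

(4 - 2) + (1 - 5)i = 2 - 4i


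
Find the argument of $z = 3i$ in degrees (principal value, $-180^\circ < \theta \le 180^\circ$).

a = 0 and b > 0, so z lies on the positive imaginary axis: θ = 90°


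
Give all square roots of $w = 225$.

|w| = 225, arg(w) = 0°
Root modulus = 225^(1/2) = 15
Root arguments: θ_k = (0° + 360°k)/2 for k = 0, 1, ..., 1
Roots: 15, -15


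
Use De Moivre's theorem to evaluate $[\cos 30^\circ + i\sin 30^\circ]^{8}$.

By De Moivre: z^n = r^n(cos(nθ) + i sin(nθ))
= 1^8(cos(8*30°) + i sin(8*30°))
= 1(cos 240° + i sin 240°)
= -1/2 - (sqrt(3)/2)i


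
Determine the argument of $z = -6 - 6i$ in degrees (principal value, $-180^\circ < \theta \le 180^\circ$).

θ = arctan(b/a) = arctan(-6/-6) (quadrant-adjusted) = -135°


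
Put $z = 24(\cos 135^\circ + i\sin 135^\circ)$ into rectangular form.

a = r cos θ = 24 * -sqrt(2)/2 = -12*sqrt(2)
b = r sin θ = 24 * sqrt(2)/2 = 12*sqrt(2)
z = -12*sqrt(2) + 12*sqrt(2)i


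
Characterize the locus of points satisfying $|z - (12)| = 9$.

|z - z0| = r describes a circle centered at z0 with radius r
Here z0 = 12 and r = 9
Locus: Circle centered at (12, 0) with radius 9


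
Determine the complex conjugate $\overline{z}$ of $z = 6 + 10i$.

If z = a + bi, then conjugate(z) = a - bi
conjugate(6 + 10i) = 6 - 10i


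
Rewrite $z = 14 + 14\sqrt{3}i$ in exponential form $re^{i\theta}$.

r = |z| = sqrt((14)^2 + (14*sqrt(3))^2) = sqrt(196 + 588) = sqrt(784) = 28
θ = arctan(b/a) = arctan(24.2487/14) (quadrant-adjusted) = 60° = π/3
z = 28e^(i*π/3)


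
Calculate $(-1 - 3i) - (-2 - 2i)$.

(-1 - (-2)) + (-3 - (-2))i = 1 - i


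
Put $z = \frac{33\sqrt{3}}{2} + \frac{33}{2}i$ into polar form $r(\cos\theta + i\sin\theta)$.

r = |z| = sqrt(a^2 + b^2) = sqrt((33*sqrt(3)/2)^2 + (33/2)^2) = sqrt(3267/4 + 1089/4) = sqrt(1089) = 33
θ = arctan(b/a) = arctan(16.5/28.5788) (quadrant-adjusted) = 30°
z = 33(cos 30° + i sin 30°)


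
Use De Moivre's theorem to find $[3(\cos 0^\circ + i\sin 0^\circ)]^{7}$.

By De Moivre: z^n = r^n(cos(nθ) + i sin(nθ))
= 3^7(cos(7*0°) + i sin(7*0°))
= 2187(cos 0° + i sin 0°)
= 2187


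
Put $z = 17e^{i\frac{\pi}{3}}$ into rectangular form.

a = r cos θ = 17 * 1/2 = 17/2
b = r sin θ = 17 * sqrt(3)/2 = 17*sqrt(3)/2
z = 17/2 + (17*sqrt(3)/2)i


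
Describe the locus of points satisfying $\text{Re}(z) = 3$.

Re(z) = x where z = x + yi; the equation x = 3 is satisfied by all points with that x-coordinate
Locus: Vertical line x = 3


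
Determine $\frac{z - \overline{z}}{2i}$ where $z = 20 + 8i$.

z - conjugate(z) = 2bi
(z - conjugate(z))/(2i) = 2bi/(2i) = b = 8


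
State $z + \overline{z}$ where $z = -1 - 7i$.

z + conjugate(z) = (a + bi) + (a - bi) = 2a
= 2 * (-1) = -2


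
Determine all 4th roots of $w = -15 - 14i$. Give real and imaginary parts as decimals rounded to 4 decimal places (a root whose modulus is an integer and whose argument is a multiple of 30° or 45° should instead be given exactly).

|w| = sqrt(421) ≈ 20.518285, arg(w) ≈ 223.025066°
Root modulus = sqrt(421)^(1/4) ≈ 2.128312
Root arguments: θ_k = (arg(w) + 360°k)/4 for k = 0, 1, ..., 3
Compute each root as (root modulus)(cos θ_k + i sin θ_k) using full-precision intermediates, then round to 4 decimal places.
Roots: 1.1976 + 1.7594i, -1.7594 + 1.1976i, -1.1976 - 1.7594i, 1.7594 - 1.1976i


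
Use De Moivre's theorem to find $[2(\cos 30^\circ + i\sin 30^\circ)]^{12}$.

By De Moivre: z^n = r^n(cos(nθ) + i sin(nθ))
= 2^12(cos(12*30°) + i sin(12*30°))
= 4096(cos 0° + i sin 0°)
= 4096


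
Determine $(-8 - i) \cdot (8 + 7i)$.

(a1*a2 - b1*b2) + (a1*b2 + b1*a2)i
= (-64 - (-7)) + (-56 + (-8))i
= -57 - 64i


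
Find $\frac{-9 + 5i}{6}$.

Divisor is real, so divide each part by 6:
= -3/2 + (5/6)i


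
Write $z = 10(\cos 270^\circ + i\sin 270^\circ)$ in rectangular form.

a = r cos θ = 10 * 0 = 0
b = r sin θ = 10 * -1 = -10
z = -10i


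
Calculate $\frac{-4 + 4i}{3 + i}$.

Multiply numerator and denominator by conjugate (3 - i):
= (-4 + 4i)(3 - i) / (3^2 + 1^2)
= (-8 + 16i) / 10
Divide through by 2: (-4 + 8i) / 5
= -4/5 + (8/5)i


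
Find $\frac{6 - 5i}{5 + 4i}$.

Multiply numerator and denominator by conjugate (5 - 4i):
= (6 - 5i)(5 - 4i) / (5^2 + 4^2)
= (10 - 49i) / 41
= 10/41 - (49/41)i


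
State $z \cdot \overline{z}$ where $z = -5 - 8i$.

z * conjugate(z) = |z|^2 = a^2 + b^2
= (-5)^2 + (-8)^2 = 89


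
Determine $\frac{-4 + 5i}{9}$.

Divisor is real, so divide each part by 9:
= -4/9 + (5/9)i


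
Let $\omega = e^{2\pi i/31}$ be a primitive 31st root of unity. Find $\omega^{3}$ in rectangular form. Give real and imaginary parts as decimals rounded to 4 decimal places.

ω^3 = e^(2πi·3/31) = e^(i·6π/31)
= cos(6π/31) + i sin(6π/31)
= 0.8208 + 0.5713i


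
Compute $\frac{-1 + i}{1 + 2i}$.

Multiply numerator and denominator by conjugate (1 - 2i):
= (-1 + i)(1 - 2i) / (1^2 + 2^2)
= (1 + 3i) / 5
= 1/5 + (3/5)i


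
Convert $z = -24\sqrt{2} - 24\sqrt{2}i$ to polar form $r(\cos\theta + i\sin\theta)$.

r = |z| = sqrt(a^2 + b^2) = sqrt((-24*sqrt(2))^2 + (-24*sqrt(2))^2) = sqrt(1152 + 1152) = sqrt(2304) = 48
θ = arctan(b/a) = arctan(-33.9411/-33.9411) (quadrant-adjusted) = 225°
z = 48(cos 225° + i sin 225°)


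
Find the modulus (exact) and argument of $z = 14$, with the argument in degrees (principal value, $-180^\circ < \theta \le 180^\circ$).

|z| = sqrt(14^2 + 0^2) = 14
b = 0 and a > 0, so z lies on the positive real axis: arg(z) = 0°


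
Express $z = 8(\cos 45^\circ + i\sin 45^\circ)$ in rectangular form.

a = r cos θ = 8 * sqrt(2)/2 = 4*sqrt(2)
b = r sin θ = 8 * sqrt(2)/2 = 4*sqrt(2)
z = 4*sqrt(2) + 4*sqrt(2)i


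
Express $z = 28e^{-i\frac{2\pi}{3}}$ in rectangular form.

a = r cos θ = 28 * -1/2 = -14
b = r sin θ = 28 * -sqrt(3)/2 = -14*sqrt(3)
z = -14 - 14*sqrt(3)i


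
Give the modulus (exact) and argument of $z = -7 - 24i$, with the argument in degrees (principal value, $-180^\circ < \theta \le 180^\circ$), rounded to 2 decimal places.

|z| = sqrt((-7)^2 + (-24)^2) = 25
arg(z) = arctan(b/a) = arctan(-24/-7) (quadrant-adjusted) = -106.26°


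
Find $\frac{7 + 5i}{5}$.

Divisor is real, so divide each part by 5:
= 7/5 + i


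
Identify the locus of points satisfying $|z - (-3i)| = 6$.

|z - z0| = r describes a circle centered at z0 with radius r
Here z0 = -3i and r = 6
Locus: Circle centered at (0, -3) with radius 6


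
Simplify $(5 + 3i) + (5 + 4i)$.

(5 + 5) + (3 + 4)i = 10 + 7i


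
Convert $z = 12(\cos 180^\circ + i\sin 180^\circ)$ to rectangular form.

a = r cos θ = 12 * -1 = -12
b = r sin θ = 12 * 0 = 0
z = -12


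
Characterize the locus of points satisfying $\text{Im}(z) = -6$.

Im(z) = y where z = x + yi; the equation y = -6 is satisfied by all points with that y-coordinate
Locus: Horizontal line y = -6


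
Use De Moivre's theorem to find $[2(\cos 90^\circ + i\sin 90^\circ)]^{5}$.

By De Moivre: z^n = r^n(cos(nθ) + i sin(nθ))
= 2^5(cos(5*90°) + i sin(5*90°))
= 32(cos 90° + i sin 90°)
= 32i


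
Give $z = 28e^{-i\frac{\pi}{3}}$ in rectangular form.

a = r cos θ = 28 * 1/2 = 14
b = r sin θ = 28 * -sqrt(3)/2 = -14*sqrt(3)
z = 14 - 14*sqrt(3)i


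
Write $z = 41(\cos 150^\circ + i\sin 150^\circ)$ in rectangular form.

a = r cos θ = 41 * -sqrt(3)/2 = -41*sqrt(3)/2
b = r sin θ = 41 * 1/2 = 41/2
z = -41*sqrt(3)/2 + (41/2)i


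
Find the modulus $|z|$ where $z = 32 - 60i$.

|z| = sqrt(a^2 + b^2) = sqrt(32^2 + (-60)^2) = sqrt(4624) = 68


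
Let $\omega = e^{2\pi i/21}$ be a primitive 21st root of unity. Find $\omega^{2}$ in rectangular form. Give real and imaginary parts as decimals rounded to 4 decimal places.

ω^2 = e^(2πi·2/21) = e^(i·4π/21)
= cos(4π/21) + i sin(4π/21)
= 0.8262 + 0.5633i


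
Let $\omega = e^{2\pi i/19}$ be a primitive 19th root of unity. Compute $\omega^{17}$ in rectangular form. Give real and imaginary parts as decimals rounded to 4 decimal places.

ω^17 = e^(2πi·17/19) = e^(i·34π/19)
= cos(34π/19) + i sin(34π/19)
= 0.7891 - 0.6142i


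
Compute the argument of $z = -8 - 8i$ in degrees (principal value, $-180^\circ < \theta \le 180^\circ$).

θ = arctan(b/a) = arctan(-8/-8) (quadrant-adjusted) = -135°


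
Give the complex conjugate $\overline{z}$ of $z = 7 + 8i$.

If z = a + bi, then conjugate(z) = a - bi
conjugate(7 + 8i) = 7 - 8i


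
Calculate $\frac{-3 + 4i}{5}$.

Divisor is real, so divide each part by 5:
= -3/5 + (4/5)i


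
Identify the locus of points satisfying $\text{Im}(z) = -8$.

Im(z) = y where z = x + yi; the equation y = -8 is satisfied by all points with that y-coordinate
Locus: Horizontal line y = -8


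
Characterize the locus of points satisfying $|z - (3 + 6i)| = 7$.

|z - z0| = r describes a circle centered at z0 with radius r
Here z0 = 3 + 6i and r = 7
Locus: Circle centered at (3, 6) with radius 7


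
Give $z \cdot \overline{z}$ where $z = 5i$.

z * conjugate(z) = |z|^2 = a^2 + b^2
= 0^2 + 5^2 = 25


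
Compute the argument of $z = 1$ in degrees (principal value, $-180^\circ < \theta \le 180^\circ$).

b = 0 and a > 0, so z lies on the positive real axis: θ = 0°


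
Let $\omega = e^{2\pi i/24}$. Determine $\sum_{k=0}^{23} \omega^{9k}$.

Let ζ = ω^9 = e^(2πi·9/24). Since 24 ∤ 9, ζ ≠ 1.
Sum = Σ_{k=0}^{23} ζ^k = (ζ^24 - 1)/(ζ - 1) = (ω^{9·24} - 1)/(ζ - 1) = (1 - 1)/(ζ - 1) = 0


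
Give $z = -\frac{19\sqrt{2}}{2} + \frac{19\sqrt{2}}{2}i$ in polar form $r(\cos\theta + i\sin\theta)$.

r = |z| = sqrt(a^2 + b^2) = sqrt((-19*sqrt(2)/2)^2 + (19*sqrt(2)/2)^2) = sqrt(361/2 + 361/2) = sqrt(361) = 19
θ = arctan(b/a) = arctan(13.435/-13.435) (quadrant-adjusted) = 135°
z = 19(cos 135° + i sin 135°)


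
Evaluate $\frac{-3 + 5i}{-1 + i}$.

Multiply numerator and denominator by conjugate (-1 - i):
= (-3 + 5i)(-1 - i) / ((-1)^2 + 1^2)
= (8 - 2i) / 2
= 4 - i


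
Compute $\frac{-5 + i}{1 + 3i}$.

Multiply numerator and denominator by conjugate (1 - 3i):
= (-5 + i)(1 - 3i) / (1^2 + 3^2)
= (-2 + 16i) / 10
Divide through by 2: (-1 + 8i) / 5
= -1/5 + (8/5)i


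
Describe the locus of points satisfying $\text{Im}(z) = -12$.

Im(z) = y where z = x + yi; the equation y = -12 is satisfied by all points with that y-coordinate
Locus: Horizontal line y = -12


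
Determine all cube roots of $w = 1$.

|w| = 1, arg(w) = 0°
Root modulus = 1^(1/3) = 1
Root arguments: θ_k = (0° + 360°k)/3 for k = 0, 1, ..., 2
Roots: 1, -1/2 + (sqrt(3)/2)i, -1/2 - (sqrt(3)/2)i


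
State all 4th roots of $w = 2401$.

|w| = 2401, arg(w) = 0°
Root modulus = 2401^(1/4) = 7
Root arguments: θ_k = (0° + 360°k)/4 for k = 0, 1, ..., 3
Roots: 7, 7i, -7, -7i


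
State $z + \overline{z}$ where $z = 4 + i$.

z + conjugate(z) = (a + bi) + (a - bi) = 2a
= 2 * 4 = 8


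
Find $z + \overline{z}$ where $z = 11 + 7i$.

z + conjugate(z) = (a + bi) + (a - bi) = 2a
= 2 * 11 = 22


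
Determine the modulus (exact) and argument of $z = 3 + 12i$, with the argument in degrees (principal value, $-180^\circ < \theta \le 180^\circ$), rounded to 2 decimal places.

|z| = sqrt(3^2 + 12^2) = sqrt(153)
arg(z) = arctan(b/a) = arctan(12/3) (quadrant-adjusted) = 75.96°


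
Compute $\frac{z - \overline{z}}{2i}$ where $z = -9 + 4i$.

z - conjugate(z) = 2bi
(z - conjugate(z))/(2i) = 2bi/(2i) = b = 4


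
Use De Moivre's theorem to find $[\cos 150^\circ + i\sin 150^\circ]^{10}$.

By De Moivre: z^n = r^n(cos(nθ) + i sin(nθ))
= 1^10(cos(10*150°) + i sin(10*150°))
= 1(cos 60° + i sin 60°)
= 1/2 + (sqrt(3)/2)i


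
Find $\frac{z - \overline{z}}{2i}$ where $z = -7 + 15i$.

z - conjugate(z) = 2bi
(z - conjugate(z))/(2i) = 2bi/(2i) = b = 15


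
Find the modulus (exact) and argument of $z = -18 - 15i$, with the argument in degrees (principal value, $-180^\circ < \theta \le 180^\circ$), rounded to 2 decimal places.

|z| = sqrt((-18)^2 + (-15)^2) = sqrt(549)
arg(z) = arctan(b/a) = arctan(-15/-18) (quadrant-adjusted) = -140.19°


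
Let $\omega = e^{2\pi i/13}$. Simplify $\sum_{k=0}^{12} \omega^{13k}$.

Since 13 divides 13, ω^13 = (ω^13)^1 = 1^1 = 1, so every term is 1.
Sum = 13 · 1 = 13


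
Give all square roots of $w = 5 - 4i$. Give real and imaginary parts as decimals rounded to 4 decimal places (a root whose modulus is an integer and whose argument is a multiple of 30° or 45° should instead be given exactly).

|w| = sqrt(41) ≈ 6.403124, arg(w) ≈ 321.340192°
Root modulus = sqrt(41)^(1/2) ≈ 2.530440
Root arguments: θ_k = (arg(w) + 360°k)/2 for k = 0, 1, ..., 1
Compute each root as (root modulus)(cos θ_k + i sin θ_k) using full-precision intermediates, then round to 4 decimal places.
Roots: -2.3878 + 0.8376i, 2.3878 - 0.8376i


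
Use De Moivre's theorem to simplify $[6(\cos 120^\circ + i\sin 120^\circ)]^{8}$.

By De Moivre: z^n = r^n(cos(nθ) + i sin(nθ))
= 6^8(cos(8*120°) + i sin(8*120°))
= 1679616(cos 240° + i sin 240°)
= -839808 - 839808*sqrt(3)i


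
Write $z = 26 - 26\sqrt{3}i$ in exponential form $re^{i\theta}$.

r = |z| = sqrt((26)^2 + (-26*sqrt(3))^2) = sqrt(676 + 2028) = sqrt(2704) = 52
θ = arctan(b/a) = arctan(-45.0333/26) (quadrant-adjusted) = -60° = -π/3
z = 52e^(-i*π/3)


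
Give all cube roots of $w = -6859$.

|w| = 6859, arg(w) = 180°
Root modulus = 6859^(1/3) = 19
Root arguments: θ_k = (180° + 360°k)/3 for k = 0, 1, ..., 2
Roots: 19/2 + (19*sqrt(3)/2)i, -19, 19/2 - (19*sqrt(3)/2)i


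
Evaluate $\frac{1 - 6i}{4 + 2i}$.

Multiply numerator and denominator by conjugate (4 - 2i):
= (1 - 6i)(4 - 2i) / (4^2 + 2^2)
= (-8 - 26i) / 20
Divide through by 2: (-4 - 13i) / 10
= -2/5 - (13/10)i


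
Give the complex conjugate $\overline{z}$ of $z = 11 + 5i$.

If z = a + bi, then conjugate(z) = a - bi
conjugate(11 + 5i) = 11 - 5i


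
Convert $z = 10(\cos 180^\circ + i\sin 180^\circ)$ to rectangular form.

a = r cos θ = 10 * -1 = -10
b = r sin θ = 10 * 0 = 0
z = -10


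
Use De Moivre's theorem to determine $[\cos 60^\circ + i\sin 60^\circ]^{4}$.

By De Moivre: z^n = r^n(cos(nθ) + i sin(nθ))
= 1^4(cos(4*60°) + i sin(4*60°))
= 1(cos 240° + i sin 240°)
= -1/2 - (sqrt(3)/2)i


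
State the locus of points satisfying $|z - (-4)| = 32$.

|z - z0| = r describes a circle centered at z0 with radius r
Here z0 = -4 and r = 32
Locus: Circle centered at (-4, 0) with radius 32


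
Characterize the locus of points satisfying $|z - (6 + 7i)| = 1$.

|z - z0| = r describes a circle centered at z0 with radius r
Here z0 = 6 + 7i and r = 1
Locus: Circle centered at (6, 7) with radius 1


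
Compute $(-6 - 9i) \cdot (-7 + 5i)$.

(a1*a2 - b1*b2) + (a1*b2 + b1*a2)i
= (42 - (-45)) + (-30 + 63)i
= 87 + 33i


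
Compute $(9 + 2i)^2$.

(a + bi)^2 = a^2 - b^2 + 2abi
= 9^2 - 2^2 + 2*9*2i
= 77 + 36i


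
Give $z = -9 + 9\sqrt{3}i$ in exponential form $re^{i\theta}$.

r = |z| = sqrt((-9)^2 + (9*sqrt(3))^2) = sqrt(81 + 243) = sqrt(324) = 18
θ = arctan(b/a) = arctan(15.5885/-9) (quadrant-adjusted) = 120° = 2π/3
z = 18e^(i*2π/3)


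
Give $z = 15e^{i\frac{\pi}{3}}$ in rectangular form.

a = r cos θ = 15 * 1/2 = 15/2
b = r sin θ = 15 * sqrt(3)/2 = 15*sqrt(3)/2
z = 15/2 + (15*sqrt(3)/2)i


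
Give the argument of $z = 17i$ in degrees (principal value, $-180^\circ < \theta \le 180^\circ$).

a = 0 and b > 0, so z lies on the positive imaginary axis: θ = 90°


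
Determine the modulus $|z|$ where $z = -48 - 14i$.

|z| = sqrt(a^2 + b^2) = sqrt((-48)^2 + (-14)^2) = sqrt(2500) = 50


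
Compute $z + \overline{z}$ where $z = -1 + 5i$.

z + conjugate(z) = (a + bi) + (a - bi) = 2a
= 2 * (-1) = -2


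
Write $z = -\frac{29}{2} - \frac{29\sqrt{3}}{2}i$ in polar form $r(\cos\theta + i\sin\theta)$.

r = |z| = sqrt(a^2 + b^2) = sqrt((-29/2)^2 + (-29*sqrt(3)/2)^2) = sqrt(841/4 + 2523/4) = sqrt(841) = 29
θ = arctan(b/a) = arctan(-25.1147/-14.5) (quadrant-adjusted) = 240°
z = 29(cos 240° + i sin 240°)


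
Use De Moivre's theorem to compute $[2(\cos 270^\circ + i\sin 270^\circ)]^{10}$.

By De Moivre: z^n = r^n(cos(nθ) + i sin(nθ))
= 2^10(cos(10*270°) + i sin(10*270°))
= 1024(cos 180° + i sin 180°)
= -1024


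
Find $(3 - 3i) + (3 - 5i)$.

(3 + 3) + (-3 + (-5))i = 6 - 8i


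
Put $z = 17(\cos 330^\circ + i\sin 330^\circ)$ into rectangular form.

a = r cos θ = 17 * sqrt(3)/2 = 17*sqrt(3)/2
b = r sin θ = 17 * -1/2 = -17/2
z = 17*sqrt(3)/2 - (17/2)i


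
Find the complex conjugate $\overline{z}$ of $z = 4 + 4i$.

If z = a + bi, then conjugate(z) = a - bi
conjugate(4 + 4i) = 4 - 4i


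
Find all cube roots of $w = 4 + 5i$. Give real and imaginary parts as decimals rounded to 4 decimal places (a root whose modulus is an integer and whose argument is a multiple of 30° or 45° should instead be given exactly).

|w| = sqrt(41) ≈ 6.403124, arg(w) ≈ 51.340192°
Root modulus = sqrt(41)^(1/3) ≈ 1.856938
Root arguments: θ_k = (arg(w) + 360°k)/3 for k = 0, 1, ..., 2
Compute each root as (root modulus)(cos θ_k + i sin θ_k) using full-precision intermediates, then round to 4 decimal places.
Roots: 1.7747 + 0.5464i, -1.3606 + 1.2637i, -0.4141 - 1.8102i


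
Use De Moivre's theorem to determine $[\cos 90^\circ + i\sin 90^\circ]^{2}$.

By De Moivre: z^n = r^n(cos(nθ) + i sin(nθ))
= 1^2(cos(2*90°) + i sin(2*90°))
= 1(cos 180° + i sin 180°)
= -1


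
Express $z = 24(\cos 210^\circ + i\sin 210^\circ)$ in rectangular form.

a = r cos θ = 24 * -sqrt(3)/2 = -12*sqrt(3)
b = r sin θ = 24 * -1/2 = -12
z = -12*sqrt(3) - 12i


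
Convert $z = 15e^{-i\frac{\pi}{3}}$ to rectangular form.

a = r cos θ = 15 * 1/2 = 15/2
b = r sin θ = 15 * -sqrt(3)/2 = -15*sqrt(3)/2
z = 15/2 - (15*sqrt(3)/2)i


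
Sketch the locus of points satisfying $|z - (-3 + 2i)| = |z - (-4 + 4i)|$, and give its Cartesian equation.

|z - z1| = |z - z2| means z is equidistant from z1 and z2,
i.e. the perpendicular bisector of the segment from (-3, 2) to (-4, 4) (midpoint (-7/2, 3)).
With z = x + yi, square both sides:
(x - (-3))^2 + (y - 2)^2 = (x - (-4))^2 + (y - 4)^2
The x^2 and y^2 terms cancel: -2x + 4y = 32 - 13 = 19
Simplify: 2x - 4y = -19
Locus: Perpendicular bisector of the segment from (-3, 2) to (-4, 4): the line 2x - 4y = -19


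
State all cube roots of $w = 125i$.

|w| = 125, arg(w) = 90°
Root modulus = 125^(1/3) = 5
Root arguments: θ_k = (90° + 360°k)/3 for k = 0, 1, ..., 2
Roots: 5*sqrt(3)/2 + (5/2)i, -5*sqrt(3)/2 + (5/2)i, -5i


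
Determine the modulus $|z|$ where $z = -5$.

|z| = sqrt(a^2 + b^2) = sqrt((-5)^2 + 0^2) = sqrt(25) = 5


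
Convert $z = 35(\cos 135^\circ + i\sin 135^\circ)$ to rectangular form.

a = r cos θ = 35 * -sqrt(2)/2 = -35*sqrt(2)/2
b = r sin θ = 35 * sqrt(2)/2 = 35*sqrt(2)/2
z = -35*sqrt(2)/2 + (35*sqrt(2)/2)i


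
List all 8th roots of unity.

ω_k = e^(2πik/8) = cos(2πk/8) + i sin(2πk/8) for k = 0, 1, ..., 7
Roots: 1, sqrt(2)/2 + (sqrt(2)/2)i, i, -sqrt(2)/2 + (sqrt(2)/2)i, -1, -sqrt(2)/2 - (sqrt(2)/2)i, -i, sqrt(2)/2 - (sqrt(2)/2)i


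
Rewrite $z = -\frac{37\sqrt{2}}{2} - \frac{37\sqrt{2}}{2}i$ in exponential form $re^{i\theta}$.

r = |z| = sqrt((-37*sqrt(2)/2)^2 + (-37*sqrt(2)/2)^2) = sqrt(1369/2 + 1369/2) = sqrt(1369) = 37
θ = arctan(b/a) = arctan(-26.163/-26.163) (quadrant-adjusted) = 225° = 5π/4
z = 37e^(i*5π/4)


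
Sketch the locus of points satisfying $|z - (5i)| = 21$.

|z - z0| = r describes a circle centered at z0 with radius r
Here z0 = 5i and r = 21
Locus: Circle centered at (0, 5) with radius 21


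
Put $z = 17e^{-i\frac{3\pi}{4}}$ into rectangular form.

a = r cos θ = 17 * -sqrt(2)/2 = -17*sqrt(2)/2
b = r sin θ = 17 * -sqrt(2)/2 = -17*sqrt(2)/2
z = -17*sqrt(2)/2 - (17*sqrt(2)/2)i


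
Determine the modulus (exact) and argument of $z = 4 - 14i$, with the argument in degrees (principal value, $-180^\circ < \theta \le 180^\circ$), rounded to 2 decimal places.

|z| = sqrt(4^2 + (-14)^2) = sqrt(212)
arg(z) = arctan(b/a) = arctan(-14/4) (quadrant-adjusted) = -74.05°


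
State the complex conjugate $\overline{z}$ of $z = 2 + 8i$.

If z = a + bi, then conjugate(z) = a - bi
conjugate(2 + 8i) = 2 - 8i


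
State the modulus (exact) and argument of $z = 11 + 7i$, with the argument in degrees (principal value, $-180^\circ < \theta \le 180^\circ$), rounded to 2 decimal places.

|z| = sqrt(11^2 + 7^2) = sqrt(170)
arg(z) = arctan(b/a) = arctan(7/11) (quadrant-adjusted) = 32.47°


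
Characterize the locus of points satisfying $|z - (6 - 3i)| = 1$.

|z - z0| = r describes a circle centered at z0 with radius r
Here z0 = 6 - 3i and r = 1
Locus: Circle centered at (6, -3) with radius 1


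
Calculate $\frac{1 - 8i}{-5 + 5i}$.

Multiply numerator and denominator by conjugate (-5 - 5i):
= (1 - 8i)(-5 - 5i) / ((-5)^2 + 5^2)
= (-45 + 35i) / 50
Divide through by 5: (-9 + 7i) / 10
= -9/10 + (7/10)i


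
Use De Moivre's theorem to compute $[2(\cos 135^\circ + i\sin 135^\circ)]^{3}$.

By De Moivre: z^n = r^n(cos(nθ) + i sin(nθ))
= 2^3(cos(3*135°) + i sin(3*135°))
= 8(cos 45° + i sin 45°)
= 4*sqrt(2) + 4*sqrt(2)i


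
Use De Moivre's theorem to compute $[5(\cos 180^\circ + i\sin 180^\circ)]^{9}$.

By De Moivre: z^n = r^n(cos(nθ) + i sin(nθ))
= 5^9(cos(9*180°) + i sin(9*180°))
= 1953125(cos 180° + i sin 180°)
= -1953125


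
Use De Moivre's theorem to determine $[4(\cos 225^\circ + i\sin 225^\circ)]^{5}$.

By De Moivre: z^n = r^n(cos(nθ) + i sin(nθ))
= 4^5(cos(5*225°) + i sin(5*225°))
= 1024(cos 45° + i sin 45°)
= 512*sqrt(2) + 512*sqrt(2)i


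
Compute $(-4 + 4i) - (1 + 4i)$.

(-4 - 1) + (4 - 4)i = -5


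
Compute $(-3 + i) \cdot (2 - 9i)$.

(a1*a2 - b1*b2) + (a1*b2 + b1*a2)i
= (-6 - (-9)) + (27 + 2)i
= 3 + 29i


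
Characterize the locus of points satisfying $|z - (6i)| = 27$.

|z - z0| = r describes a circle centered at z0 with radius r
Here z0 = 6i and r = 27
Locus: Circle centered at (0, 6) with radius 27


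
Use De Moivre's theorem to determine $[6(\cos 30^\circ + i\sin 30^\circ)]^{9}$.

By De Moivre: z^n = r^n(cos(nθ) + i sin(nθ))
= 6^9(cos(9*30°) + i sin(9*30°))
= 10077696(cos 270° + i sin 270°)
= -10077696i


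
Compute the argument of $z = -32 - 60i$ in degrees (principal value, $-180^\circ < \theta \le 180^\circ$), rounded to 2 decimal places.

θ = arctan(b/a) = arctan(-60/-32) (quadrant-adjusted) = -118.07°


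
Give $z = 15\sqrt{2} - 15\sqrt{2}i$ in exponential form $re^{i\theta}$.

r = |z| = sqrt((15*sqrt(2))^2 + (-15*sqrt(2))^2) = sqrt(450 + 450) = sqrt(900) = 30
θ = arctan(b/a) = arctan(-21.2132/21.2132) (quadrant-adjusted) = -45° = -π/4
z = 30e^(-i*π/4)


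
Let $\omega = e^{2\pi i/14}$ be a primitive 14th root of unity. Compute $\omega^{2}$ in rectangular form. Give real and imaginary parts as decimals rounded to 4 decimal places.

ω^2 = e^(2πi·2/14) = e^(i·2π/7)
= cos(2π/7) + i sin(2π/7)
= 0.6235 + 0.7818i


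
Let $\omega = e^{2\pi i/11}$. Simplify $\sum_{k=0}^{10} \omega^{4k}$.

Let ζ = ω^4 = e^(2πi·4/11). Since 11 ∤ 4, ζ ≠ 1.
Sum = Σ_{k=0}^{10} ζ^k = (ζ^11 - 1)/(ζ - 1) = (ω^{4·11} - 1)/(ζ - 1) = (1 - 1)/(ζ - 1) = 0


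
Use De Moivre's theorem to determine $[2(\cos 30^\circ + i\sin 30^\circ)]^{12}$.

By De Moivre: z^n = r^n(cos(nθ) + i sin(nθ))
= 2^12(cos(12*30°) + i sin(12*30°))
= 4096(cos 0° + i sin 0°)
= 4096


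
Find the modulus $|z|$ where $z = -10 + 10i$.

|z| = sqrt(a^2 + b^2) = sqrt((-10)^2 + 10^2) = sqrt(200) = sqrt(200)


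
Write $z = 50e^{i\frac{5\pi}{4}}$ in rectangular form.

a = r cos θ = 50 * -sqrt(2)/2 = -25*sqrt(2)
b = r sin θ = 50 * -sqrt(2)/2 = -25*sqrt(2)
z = -25*sqrt(2) - 25*sqrt(2)i


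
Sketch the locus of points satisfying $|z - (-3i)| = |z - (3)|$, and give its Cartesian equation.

|z - z1| = |z - z2| means z is equidistant from z1 and z2,
i.e. the perpendicular bisector of the segment from (0, -3) to (3, 0) (midpoint (3/2, -3/2)).
With z = x + yi, square both sides:
(x - 0)^2 + (y - (-3))^2 = (x - 3)^2 + (y - 0)^2
The x^2 and y^2 terms cancel: 6x + 6y = 9 - 9 = 0
Simplify: x + y = 0
Locus: Perpendicular bisector of the segment from (0, -3) to (3, 0): the line x + y = 0


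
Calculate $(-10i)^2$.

(a + bi)^2 = a^2 - b^2 + 2abi
= 0^2 - (-10)^2 + 2*0*(-10)i
= -100


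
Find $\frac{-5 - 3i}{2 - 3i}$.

Multiply numerator and denominator by conjugate (2 + 3i):
= (-5 - 3i)(2 + 3i) / (2^2 + (-3)^2)
= (-1 - 21i) / 13
= -1/13 - (21/13)i


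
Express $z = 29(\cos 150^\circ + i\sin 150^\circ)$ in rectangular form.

a = r cos θ = 29 * -sqrt(3)/2 = -29*sqrt(3)/2
b = r sin θ = 29 * 1/2 = 29/2
z = -29*sqrt(3)/2 + (29/2)i


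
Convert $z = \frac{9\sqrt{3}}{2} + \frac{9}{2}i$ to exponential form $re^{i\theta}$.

r = |z| = sqrt((9*sqrt(3)/2)^2 + (9/2)^2) = sqrt(243/4 + 81/4) = sqrt(81) = 9
θ = arctan(b/a) = arctan(4.5/7.7942) (quadrant-adjusted) = 30° = π/6
z = 9e^(i*π/6)


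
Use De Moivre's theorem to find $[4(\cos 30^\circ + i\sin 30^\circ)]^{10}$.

By De Moivre: z^n = r^n(cos(nθ) + i sin(nθ))
= 4^10(cos(10*30°) + i sin(10*30°))
= 1048576(cos 300° + i sin 300°)
= 524288 - 524288*sqrt(3)i


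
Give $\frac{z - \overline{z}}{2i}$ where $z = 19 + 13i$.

z - conjugate(z) = 2bi
(z - conjugate(z))/(2i) = 2bi/(2i) = b = 13


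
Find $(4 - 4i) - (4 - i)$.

(4 - 4) + (-4 - (-1))i = -3i


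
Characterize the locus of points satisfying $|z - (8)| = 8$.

|z - z0| = r describes a circle centered at z0 with radius r
Here z0 = 8 and r = 8
Locus: Circle centered at (8, 0) with radius 8


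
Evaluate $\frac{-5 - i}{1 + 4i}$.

Multiply numerator and denominator by conjugate (1 - 4i):
= (-5 - i)(1 - 4i) / (1^2 + 4^2)
= (-9 + 19i) / 17
= -9/17 + (19/17)i


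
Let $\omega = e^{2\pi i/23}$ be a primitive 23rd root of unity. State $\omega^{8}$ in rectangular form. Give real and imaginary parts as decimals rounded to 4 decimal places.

ω^8 = e^(2πi·8/23) = e^(i·16π/23)
= cos(16π/23) + i sin(16π/23)
= -0.5767 + 0.8170i


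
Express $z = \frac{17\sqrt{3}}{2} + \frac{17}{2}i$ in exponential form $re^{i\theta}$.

r = |z| = sqrt((17*sqrt(3)/2)^2 + (17/2)^2) = sqrt(867/4 + 289/4) = sqrt(289) = 17
θ = arctan(b/a) = arctan(8.5/14.7224) (quadrant-adjusted) = 30° = π/6
z = 17e^(i*π/6)


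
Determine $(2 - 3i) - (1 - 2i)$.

(2 - 1) + (-3 - (-2))i = 1 - i


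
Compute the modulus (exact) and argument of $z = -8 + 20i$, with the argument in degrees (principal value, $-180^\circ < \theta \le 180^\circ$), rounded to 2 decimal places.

|z| = sqrt((-8)^2 + 20^2) = sqrt(464)
arg(z) = arctan(b/a) = arctan(20/-8) (quadrant-adjusted) = 111.80°


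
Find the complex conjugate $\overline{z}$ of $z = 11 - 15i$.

If z = a + bi, then conjugate(z) = a - bi
conjugate(11 - 15i) = 11 + 15i


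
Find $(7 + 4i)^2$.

(a + bi)^2 = a^2 - b^2 + 2abi
= 7^2 - 4^2 + 2*7*4i
= 33 + 56i


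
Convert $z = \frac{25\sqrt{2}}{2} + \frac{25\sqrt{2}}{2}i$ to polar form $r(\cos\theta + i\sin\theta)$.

r = |z| = sqrt(a^2 + b^2) = sqrt((25*sqrt(2)/2)^2 + (25*sqrt(2)/2)^2) = sqrt(625/2 + 625/2) = sqrt(625) = 25
θ = arctan(b/a) = arctan(17.6777/17.6777) (quadrant-adjusted) = 45°
z = 25(cos 45° + i sin 45°)


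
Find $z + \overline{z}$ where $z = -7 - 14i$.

z + conjugate(z) = (a + bi) + (a - bi) = 2a
= 2 * (-7) = -14


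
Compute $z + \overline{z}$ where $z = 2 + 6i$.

z + conjugate(z) = (a + bi) + (a - bi) = 2a
= 2 * 2 = 4


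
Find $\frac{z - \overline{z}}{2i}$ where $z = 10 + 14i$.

z - conjugate(z) = 2bi
(z - conjugate(z))/(2i) = 2bi/(2i) = b = 14


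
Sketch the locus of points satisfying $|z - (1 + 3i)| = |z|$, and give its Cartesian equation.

|z - z1| = |z - z2| means z is equidistant from z1 and z2,
i.e. the perpendicular bisector of the segment from (1, 3) to (0, 0) (midpoint (1/2, 3/2)).
With z = x + yi, square both sides:
(x - 1)^2 + (y - 3)^2 = (x - 0)^2 + (y - 0)^2
The x^2 and y^2 terms cancel: -2x + (-6)y = 0 - 10 = -10
Simplify: x + 3y = 5
Locus: Perpendicular bisector of the segment from (1, 3) to (0, 0): the line x + 3y = 5


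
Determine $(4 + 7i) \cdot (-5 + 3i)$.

(a1*a2 - b1*b2) + (a1*b2 + b1*a2)i
= (-20 - 21) + (12 + (-35))i
= -41 - 23i


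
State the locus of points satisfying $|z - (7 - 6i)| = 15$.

|z - z0| = r describes a circle centered at z0 with radius r
Here z0 = 7 - 6i and r = 15
Locus: Circle centered at (7, -6) with radius 15


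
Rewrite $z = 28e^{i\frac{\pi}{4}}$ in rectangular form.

a = r cos θ = 28 * sqrt(2)/2 = 14*sqrt(2)
b = r sin θ = 28 * sqrt(2)/2 = 14*sqrt(2)
z = 14*sqrt(2) + 14*sqrt(2)i


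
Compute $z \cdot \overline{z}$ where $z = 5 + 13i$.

z * conjugate(z) = |z|^2 = a^2 + b^2
= 5^2 + 13^2 = 194


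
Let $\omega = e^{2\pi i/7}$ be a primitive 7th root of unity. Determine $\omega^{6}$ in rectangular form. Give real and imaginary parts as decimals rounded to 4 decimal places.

ω^6 = e^(2πi·6/7) = e^(i·12π/7)
= cos(12π/7) + i sin(12π/7)
= 0.6235 - 0.7818i


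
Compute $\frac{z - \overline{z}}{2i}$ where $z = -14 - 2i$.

z - conjugate(z) = 2bi
(z - conjugate(z))/(2i) = 2bi/(2i) = b = -2


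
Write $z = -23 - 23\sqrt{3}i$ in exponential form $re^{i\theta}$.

r = |z| = sqrt((-23)^2 + (-23*sqrt(3))^2) = sqrt(529 + 1587) = sqrt(2116) = 46
θ = arctan(b/a) = arctan(-39.8372/-23) (quadrant-adjusted) = -120° = -2π/3
z = 46e^(-i*2π/3)


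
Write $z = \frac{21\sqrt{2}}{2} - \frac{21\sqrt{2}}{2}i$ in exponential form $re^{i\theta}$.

r = |z| = sqrt((21*sqrt(2)/2)^2 + (-21*sqrt(2)/2)^2) = sqrt(441/2 + 441/2) = sqrt(441) = 21
θ = arctan(b/a) = arctan(-14.8492/14.8492) (quadrant-adjusted) = -45° = -π/4
z = 21e^(-i*π/4)


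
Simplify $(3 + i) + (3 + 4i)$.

(3 + 3) + (1 + 4)i = 6 + 5i


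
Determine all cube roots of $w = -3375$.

|w| = 3375, arg(w) = 180°
Root modulus = 3375^(1/3) = 15
Root arguments: θ_k = (180° + 360°k)/3 for k = 0, 1, ..., 2
Roots: 15/2 + (15*sqrt(3)/2)i, -15, 15/2 - (15*sqrt(3)/2)i


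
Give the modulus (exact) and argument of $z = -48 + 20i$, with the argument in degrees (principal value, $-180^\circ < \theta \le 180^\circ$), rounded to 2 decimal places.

|z| = sqrt((-48)^2 + 20^2) = 52
arg(z) = arctan(b/a) = arctan(20/-48) (quadrant-adjusted) = 157.38°


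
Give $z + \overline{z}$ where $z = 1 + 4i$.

z + conjugate(z) = (a + bi) + (a - bi) = 2a
= 2 * 1 = 2


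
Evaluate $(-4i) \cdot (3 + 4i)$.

(a1*a2 - b1*b2) + (a1*b2 + b1*a2)i
= (0 - (-16)) + (0 + (-12))i
= 16 - 12i


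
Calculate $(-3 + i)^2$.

(a + bi)^2 = a^2 - b^2 + 2abi
= (-3)^2 - 1^2 + 2*(-3)*1i
= 8 - 6i


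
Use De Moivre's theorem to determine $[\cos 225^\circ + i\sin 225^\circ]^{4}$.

By De Moivre: z^n = r^n(cos(nθ) + i sin(nθ))
= 1^4(cos(4*225°) + i sin(4*225°))
= 1(cos 180° + i sin 180°)
= -1


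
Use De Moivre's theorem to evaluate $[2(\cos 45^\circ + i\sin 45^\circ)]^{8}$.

By De Moivre: z^n = r^n(cos(nθ) + i sin(nθ))
= 2^8(cos(8*45°) + i sin(8*45°))
= 256(cos 0° + i sin 0°)
= 256


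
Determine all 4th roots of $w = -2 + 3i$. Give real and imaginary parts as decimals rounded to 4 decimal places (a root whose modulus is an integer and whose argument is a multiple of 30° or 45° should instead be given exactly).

|w| = sqrt(13) ≈ 3.605551, arg(w) ≈ 123.690068°
Root modulus = sqrt(13)^(1/4) ≈ 1.377980
Root arguments: θ_k = (arg(w) + 360°k)/4 for k = 0, 1, ..., 3
Compute each root as (root modulus)(cos θ_k + i sin θ_k) using full-precision intermediates, then round to 4 decimal places.
Roots: 1.1821 + 0.7081i, -0.7081 + 1.1821i, -1.1821 - 0.7081i, 0.7081 - 1.1821i


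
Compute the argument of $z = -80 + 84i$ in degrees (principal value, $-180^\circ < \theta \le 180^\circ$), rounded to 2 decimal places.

θ = arctan(b/a) = arctan(84/-80) (quadrant-adjusted) = 133.60°


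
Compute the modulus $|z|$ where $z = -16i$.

|z| = sqrt(a^2 + b^2) = sqrt(0^2 + (-16)^2) = sqrt(256) = 16
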